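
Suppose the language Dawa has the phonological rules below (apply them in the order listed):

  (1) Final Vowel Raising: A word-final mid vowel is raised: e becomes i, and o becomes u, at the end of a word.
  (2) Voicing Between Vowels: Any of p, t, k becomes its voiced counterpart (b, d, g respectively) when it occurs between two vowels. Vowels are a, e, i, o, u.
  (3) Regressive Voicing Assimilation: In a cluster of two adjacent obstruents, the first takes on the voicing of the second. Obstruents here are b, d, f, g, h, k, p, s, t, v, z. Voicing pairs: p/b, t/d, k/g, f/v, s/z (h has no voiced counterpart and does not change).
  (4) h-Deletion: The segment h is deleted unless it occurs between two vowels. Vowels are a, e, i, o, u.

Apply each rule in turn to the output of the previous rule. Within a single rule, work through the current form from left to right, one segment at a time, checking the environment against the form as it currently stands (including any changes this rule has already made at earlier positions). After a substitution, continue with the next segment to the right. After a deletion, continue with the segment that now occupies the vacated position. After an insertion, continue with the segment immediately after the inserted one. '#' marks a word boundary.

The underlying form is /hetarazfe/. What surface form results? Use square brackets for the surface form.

[edarasfi]

(1) Final Vowel Raising: [hetarazfe] → [hetarazfi]
(2) Voicing Between Vowels: [hetarazfi] → [hedarazfi]
(3) Regressive Voicing Assimilation: [hedarazfi] → [hedarasfi]
(4) h-Deletion: [hedarasfi] → [edarasfi]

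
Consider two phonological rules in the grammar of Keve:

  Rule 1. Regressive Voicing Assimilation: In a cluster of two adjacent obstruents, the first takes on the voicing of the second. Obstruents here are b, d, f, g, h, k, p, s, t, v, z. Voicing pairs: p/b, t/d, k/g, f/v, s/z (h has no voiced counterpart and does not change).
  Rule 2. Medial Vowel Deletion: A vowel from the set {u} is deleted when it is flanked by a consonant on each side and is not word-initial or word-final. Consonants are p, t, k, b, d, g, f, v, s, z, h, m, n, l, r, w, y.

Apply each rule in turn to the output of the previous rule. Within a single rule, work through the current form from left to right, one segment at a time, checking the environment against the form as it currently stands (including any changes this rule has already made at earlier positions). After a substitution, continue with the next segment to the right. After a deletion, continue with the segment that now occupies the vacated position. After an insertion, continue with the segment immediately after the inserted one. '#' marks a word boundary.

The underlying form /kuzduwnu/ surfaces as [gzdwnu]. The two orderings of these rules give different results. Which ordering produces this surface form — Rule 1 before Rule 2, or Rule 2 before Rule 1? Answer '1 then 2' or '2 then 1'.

2 then 1

Order 1 then 2:
  1 Regressive Voicing Assimilation: no change — [kuzduwnu]
  2 Medial Vowel Deletion: [kuzduwnu] → [kzdwnu]
  result: [kzdwnu]
Order 2 then 1:
  2 Medial Vowel Deletion: [kuzduwnu] → [kzdwnu]
  1 Regressive Voicing Assimilation: [kzdwnu] → [gzdwnu]
  result: [gzdwnu]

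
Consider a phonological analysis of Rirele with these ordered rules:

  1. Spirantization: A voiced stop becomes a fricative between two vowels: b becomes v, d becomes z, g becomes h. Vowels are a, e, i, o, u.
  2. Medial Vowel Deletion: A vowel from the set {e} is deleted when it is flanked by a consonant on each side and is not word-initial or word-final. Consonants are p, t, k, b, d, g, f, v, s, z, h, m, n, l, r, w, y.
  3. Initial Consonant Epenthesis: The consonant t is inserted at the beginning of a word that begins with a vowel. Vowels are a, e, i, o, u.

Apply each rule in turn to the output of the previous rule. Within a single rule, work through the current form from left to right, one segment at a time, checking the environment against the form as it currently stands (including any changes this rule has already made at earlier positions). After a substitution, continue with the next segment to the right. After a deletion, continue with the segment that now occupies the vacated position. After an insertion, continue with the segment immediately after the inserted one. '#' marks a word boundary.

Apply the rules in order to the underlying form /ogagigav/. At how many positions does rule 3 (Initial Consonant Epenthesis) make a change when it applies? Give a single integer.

1 Spirantization: [ogagigav] → [ohahihav]
2 Medial Vowel Deletion: no change — [ohahihav]
3 Initial Consonant Epenthesis: [ohahihav] → [tohahihav]
Rule 3 changed 1 position(s).

1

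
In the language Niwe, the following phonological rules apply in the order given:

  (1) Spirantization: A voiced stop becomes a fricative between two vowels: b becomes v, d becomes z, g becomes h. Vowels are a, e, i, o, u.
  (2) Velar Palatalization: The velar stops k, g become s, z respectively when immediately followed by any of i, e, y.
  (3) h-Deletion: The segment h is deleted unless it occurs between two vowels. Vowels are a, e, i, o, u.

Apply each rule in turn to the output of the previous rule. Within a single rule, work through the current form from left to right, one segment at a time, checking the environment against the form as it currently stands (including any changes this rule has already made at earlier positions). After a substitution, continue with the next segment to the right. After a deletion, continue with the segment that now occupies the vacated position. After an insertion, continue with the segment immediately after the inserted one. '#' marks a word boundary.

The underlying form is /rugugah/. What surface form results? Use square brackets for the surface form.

[ruhuha]

(1) Spirantization: [rugugah] → [ruhuhah]
(2) Velar Palatalization: no change — [ruhuhah]
(3) h-Deletion: [ruhuhah] → [ruhuha]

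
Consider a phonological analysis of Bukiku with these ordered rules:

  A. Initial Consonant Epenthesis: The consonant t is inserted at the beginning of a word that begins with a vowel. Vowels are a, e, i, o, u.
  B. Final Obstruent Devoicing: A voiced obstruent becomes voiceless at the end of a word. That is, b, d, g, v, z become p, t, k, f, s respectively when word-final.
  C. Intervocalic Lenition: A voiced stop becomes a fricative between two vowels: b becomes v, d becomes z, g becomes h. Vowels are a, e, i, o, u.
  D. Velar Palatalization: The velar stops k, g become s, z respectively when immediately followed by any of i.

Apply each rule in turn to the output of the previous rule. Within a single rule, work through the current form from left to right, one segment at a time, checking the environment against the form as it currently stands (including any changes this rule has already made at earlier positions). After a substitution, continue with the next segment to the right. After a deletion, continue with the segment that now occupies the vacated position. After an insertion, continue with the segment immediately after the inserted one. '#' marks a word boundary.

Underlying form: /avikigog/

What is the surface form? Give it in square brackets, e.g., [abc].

[tavisihok]

A Initial Consonant Epenthesis: [avikigog] → [tavikigog]
B Final Obstruent Devoicing: [tavikigog] → [tavikigok]
C Intervocalic Lenition: [tavikigok] → [tavikihok]
D Velar Palatalization: [tavikihok] → [tavisihok]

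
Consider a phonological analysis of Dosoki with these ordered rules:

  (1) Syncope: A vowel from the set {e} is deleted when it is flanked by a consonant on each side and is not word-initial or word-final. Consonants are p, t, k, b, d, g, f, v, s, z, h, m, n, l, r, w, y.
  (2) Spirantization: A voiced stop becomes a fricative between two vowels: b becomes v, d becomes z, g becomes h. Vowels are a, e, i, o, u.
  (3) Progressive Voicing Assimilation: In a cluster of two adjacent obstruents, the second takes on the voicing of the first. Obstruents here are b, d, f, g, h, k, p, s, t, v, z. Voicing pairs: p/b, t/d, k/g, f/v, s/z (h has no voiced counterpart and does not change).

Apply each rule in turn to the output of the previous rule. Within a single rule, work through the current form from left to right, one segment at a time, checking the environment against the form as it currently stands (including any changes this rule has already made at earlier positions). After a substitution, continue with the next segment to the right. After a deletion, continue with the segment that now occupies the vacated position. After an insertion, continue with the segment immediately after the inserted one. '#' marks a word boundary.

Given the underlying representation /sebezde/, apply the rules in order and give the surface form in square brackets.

[spste]

(1) Syncope: [sebezde] → [sbzde]
(2) Spirantization: no change — [sbzde]
(3) Progressive Voicing Assimilation: [sbzde] → [spste]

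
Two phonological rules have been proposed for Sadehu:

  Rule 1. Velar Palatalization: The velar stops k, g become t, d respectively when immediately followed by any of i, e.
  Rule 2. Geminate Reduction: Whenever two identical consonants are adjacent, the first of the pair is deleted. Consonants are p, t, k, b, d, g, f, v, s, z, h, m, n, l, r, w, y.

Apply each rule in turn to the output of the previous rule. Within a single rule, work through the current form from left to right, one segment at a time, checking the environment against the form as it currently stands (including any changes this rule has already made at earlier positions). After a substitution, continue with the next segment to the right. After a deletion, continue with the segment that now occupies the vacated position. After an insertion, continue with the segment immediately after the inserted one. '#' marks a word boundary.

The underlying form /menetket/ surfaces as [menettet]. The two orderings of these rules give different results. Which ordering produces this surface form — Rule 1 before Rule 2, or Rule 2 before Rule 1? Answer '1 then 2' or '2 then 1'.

2 then 1

Order 1 then 2:
  1 Velar Palatalization: [menetket] → [menettet]
  2 Geminate Reduction: [menettet] → [menetet]
  result: [menetet]
Order 2 then 1:
  2 Geminate Reduction: no change — [menetket]
  1 Velar Palatalization: [menetket] → [menettet]
  result: [menettet]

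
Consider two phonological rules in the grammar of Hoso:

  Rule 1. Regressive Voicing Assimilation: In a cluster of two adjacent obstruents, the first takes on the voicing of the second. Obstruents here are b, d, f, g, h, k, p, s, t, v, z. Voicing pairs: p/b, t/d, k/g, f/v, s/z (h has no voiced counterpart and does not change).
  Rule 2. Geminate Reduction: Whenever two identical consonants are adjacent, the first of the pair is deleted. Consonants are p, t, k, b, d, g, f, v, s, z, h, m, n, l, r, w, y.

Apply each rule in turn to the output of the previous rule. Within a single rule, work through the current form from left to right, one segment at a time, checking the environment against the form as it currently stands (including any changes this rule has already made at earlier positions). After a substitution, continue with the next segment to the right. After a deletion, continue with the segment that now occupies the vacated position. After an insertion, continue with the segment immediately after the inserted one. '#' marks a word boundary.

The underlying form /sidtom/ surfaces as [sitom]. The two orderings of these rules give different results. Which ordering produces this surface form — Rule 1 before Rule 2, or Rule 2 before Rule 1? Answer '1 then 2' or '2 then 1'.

Order 1 then 2:
  1 Regressive Voicing Assimilation: [sidtom] → [sittom]
  2 Geminate Reduction: [sittom] → [sitom]
  result: [sitom]
Order 2 then 1:
  2 Geminate Reduction: no change — [sidtom]
  1 Regressive Voicing Assimilation: [sidtom] → [sittom]
  result: [sittom]

1 then 2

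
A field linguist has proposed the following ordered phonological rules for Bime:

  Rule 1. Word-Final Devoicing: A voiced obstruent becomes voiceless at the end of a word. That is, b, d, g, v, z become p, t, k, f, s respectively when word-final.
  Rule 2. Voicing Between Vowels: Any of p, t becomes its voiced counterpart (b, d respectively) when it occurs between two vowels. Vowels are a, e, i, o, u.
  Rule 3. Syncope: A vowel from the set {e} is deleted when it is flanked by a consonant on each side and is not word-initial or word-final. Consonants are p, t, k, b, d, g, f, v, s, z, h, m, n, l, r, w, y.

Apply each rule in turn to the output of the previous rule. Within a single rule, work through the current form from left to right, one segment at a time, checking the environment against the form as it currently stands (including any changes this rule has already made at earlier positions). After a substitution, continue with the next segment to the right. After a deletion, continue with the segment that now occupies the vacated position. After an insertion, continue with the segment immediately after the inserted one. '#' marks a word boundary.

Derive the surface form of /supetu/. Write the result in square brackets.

[subdu]

Rule 1 Word-Final Devoicing: no change — [supetu]
Rule 2 Voicing Between Vowels: [supetu] → [subedu]
Rule 3 Syncope: [subedu] → [subdu]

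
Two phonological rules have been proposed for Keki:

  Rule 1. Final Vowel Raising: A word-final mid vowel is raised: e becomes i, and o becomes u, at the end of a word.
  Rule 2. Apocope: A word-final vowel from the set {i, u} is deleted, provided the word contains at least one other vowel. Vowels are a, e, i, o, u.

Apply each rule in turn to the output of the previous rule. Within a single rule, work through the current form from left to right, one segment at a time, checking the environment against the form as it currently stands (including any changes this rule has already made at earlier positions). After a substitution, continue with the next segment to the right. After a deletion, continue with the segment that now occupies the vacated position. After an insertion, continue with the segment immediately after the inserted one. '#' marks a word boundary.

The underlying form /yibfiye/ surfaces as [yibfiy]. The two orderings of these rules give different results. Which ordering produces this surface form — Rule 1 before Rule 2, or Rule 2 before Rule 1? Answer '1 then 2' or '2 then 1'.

Order 1 then 2:
  1 Final Vowel Raising: [yibfiye] → [yibfiyi]
  2 Apocope: [yibfiyi] → [yibfiy]
  result: [yibfiy]
Order 2 then 1:
  2 Apocope: no change — [yibfiye]
  1 Final Vowel Raising: [yibfiye] → [yibfiyi]
  result: [yibfiyi]

1 then 2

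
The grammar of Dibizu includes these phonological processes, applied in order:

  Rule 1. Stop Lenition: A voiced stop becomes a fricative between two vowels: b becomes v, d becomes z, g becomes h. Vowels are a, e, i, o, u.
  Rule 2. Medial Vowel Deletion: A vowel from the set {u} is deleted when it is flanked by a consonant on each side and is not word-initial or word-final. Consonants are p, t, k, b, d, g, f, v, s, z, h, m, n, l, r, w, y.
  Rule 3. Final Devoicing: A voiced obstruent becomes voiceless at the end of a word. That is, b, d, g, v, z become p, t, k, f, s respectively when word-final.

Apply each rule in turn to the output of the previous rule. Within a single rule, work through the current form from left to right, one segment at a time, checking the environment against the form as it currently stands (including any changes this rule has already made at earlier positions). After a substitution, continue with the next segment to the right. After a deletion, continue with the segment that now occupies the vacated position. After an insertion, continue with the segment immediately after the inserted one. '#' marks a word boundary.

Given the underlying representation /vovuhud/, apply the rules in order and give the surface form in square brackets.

Rule 1 Stop Lenition: no change — [vovuhud]
Rule 2 Medial Vowel Deletion: [vovuhud] → [vovhd]
Rule 3 Final Devoicing: [vovhd] → [vovht]

[vovht]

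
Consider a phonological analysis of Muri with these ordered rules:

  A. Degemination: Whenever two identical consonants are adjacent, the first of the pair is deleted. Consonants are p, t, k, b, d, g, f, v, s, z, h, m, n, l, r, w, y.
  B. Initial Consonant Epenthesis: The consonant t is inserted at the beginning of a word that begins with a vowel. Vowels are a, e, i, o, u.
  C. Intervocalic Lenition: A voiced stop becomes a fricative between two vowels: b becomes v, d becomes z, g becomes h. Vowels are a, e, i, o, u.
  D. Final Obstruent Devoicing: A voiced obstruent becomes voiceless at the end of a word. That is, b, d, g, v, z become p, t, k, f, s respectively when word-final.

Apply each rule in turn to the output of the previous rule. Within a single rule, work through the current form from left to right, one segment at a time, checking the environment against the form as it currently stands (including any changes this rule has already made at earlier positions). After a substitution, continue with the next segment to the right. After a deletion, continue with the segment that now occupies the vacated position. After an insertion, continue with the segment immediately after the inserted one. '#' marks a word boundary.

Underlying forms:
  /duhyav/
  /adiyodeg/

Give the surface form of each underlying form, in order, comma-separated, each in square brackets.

[duhyaf], [taziyozek]

/duhyav/:
  A Degemination: no change — [duhyav]
  B Initial Consonant Epenthesis: no change — [duhyav]
  C Intervocalic Lenition: no change — [duhyav]
  D Final Obstruent Devoicing: [duhyav] → [duhyaf]
/adiyodeg/:
  A Degemination: no change — [adiyodeg]
  B Initial Consonant Epenthesis: [adiyodeg] → [tadiyodeg]
  C Intervocalic Lenition: [tadiyodeg] → [taziyozeg]
  D Final Obstruent Devoicing: [taziyozeg] → [taziyozek]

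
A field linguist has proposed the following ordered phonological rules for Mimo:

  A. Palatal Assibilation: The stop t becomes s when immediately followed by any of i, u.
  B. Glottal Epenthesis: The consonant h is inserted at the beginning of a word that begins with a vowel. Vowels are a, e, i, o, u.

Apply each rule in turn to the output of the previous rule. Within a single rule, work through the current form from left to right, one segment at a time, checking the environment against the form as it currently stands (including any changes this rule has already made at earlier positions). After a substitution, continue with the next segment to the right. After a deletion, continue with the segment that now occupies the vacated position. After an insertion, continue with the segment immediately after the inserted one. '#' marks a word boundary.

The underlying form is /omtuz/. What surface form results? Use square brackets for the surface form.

A Palatal Assibilation: [omtuz] → [omsuz]
B Glottal Epenthesis: [omsuz] → [homsuz]

[homsuz]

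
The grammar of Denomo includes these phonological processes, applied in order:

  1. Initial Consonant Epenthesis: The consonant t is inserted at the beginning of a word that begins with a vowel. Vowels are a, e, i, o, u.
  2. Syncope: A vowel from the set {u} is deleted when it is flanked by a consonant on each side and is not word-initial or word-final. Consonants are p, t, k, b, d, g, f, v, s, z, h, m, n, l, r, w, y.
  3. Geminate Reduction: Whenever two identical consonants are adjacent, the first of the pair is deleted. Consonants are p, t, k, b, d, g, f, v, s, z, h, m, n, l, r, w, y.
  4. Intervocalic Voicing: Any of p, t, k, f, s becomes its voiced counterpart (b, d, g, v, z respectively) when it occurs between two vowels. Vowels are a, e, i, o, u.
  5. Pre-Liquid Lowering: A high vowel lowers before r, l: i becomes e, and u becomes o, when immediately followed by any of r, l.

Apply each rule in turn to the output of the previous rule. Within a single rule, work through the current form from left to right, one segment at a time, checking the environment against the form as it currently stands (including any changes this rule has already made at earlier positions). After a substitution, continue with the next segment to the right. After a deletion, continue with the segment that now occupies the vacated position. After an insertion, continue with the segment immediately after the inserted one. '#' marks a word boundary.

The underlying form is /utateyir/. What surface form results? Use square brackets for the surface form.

1 Initial Consonant Epenthesis: [utateyir] → [tutateyir]
2 Syncope: [tutateyir] → [ttateyir]
3 Geminate Reduction: [ttateyir] → [tateyir]
4 Intervocalic Voicing: [tateyir] → [tadeyir]
5 Pre-Liquid Lowering: [tadeyir] → [tadeyer]

[tadeyer]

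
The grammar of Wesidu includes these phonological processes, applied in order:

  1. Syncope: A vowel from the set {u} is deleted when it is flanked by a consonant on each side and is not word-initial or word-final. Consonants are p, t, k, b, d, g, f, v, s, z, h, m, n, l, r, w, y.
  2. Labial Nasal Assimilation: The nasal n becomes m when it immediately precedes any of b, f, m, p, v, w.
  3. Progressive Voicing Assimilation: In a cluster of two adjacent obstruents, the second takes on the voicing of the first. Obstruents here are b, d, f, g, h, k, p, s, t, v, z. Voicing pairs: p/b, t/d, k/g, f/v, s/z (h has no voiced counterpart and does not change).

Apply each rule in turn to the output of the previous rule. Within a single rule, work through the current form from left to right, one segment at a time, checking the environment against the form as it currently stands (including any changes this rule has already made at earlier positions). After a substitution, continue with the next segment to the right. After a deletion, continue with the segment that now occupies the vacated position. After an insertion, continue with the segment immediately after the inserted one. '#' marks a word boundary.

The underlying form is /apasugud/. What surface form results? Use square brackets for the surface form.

[apaskt]

1 Syncope: [apasugud] → [apasgd]
2 Labial Nasal Assimilation: no change — [apasgd]
3 Progressive Voicing Assimilation: [apasgd] → [apaskt]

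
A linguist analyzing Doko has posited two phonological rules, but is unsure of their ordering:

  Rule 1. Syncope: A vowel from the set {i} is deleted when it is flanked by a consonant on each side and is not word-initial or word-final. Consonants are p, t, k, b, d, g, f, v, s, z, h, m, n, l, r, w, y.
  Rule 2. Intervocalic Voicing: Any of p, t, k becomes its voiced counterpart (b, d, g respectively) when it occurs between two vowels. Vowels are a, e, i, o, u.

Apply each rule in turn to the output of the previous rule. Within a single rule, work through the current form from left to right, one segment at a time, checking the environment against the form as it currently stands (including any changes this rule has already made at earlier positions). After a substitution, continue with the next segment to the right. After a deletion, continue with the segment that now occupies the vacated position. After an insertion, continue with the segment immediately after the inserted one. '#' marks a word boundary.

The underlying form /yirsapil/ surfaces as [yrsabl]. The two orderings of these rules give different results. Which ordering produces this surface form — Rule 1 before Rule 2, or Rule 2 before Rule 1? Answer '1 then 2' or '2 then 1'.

Order 1 then 2:
  1 Syncope: [yirsapil] → [yrsapl]
  2 Intervocalic Voicing: no change — [yrsapl]
  result: [yrsapl]
Order 2 then 1:
  2 Intervocalic Voicing: [yirsapil] → [yirsabil]
  1 Syncope: [yirsabil] → [yrsabl]
  result: [yrsabl]

2 then 1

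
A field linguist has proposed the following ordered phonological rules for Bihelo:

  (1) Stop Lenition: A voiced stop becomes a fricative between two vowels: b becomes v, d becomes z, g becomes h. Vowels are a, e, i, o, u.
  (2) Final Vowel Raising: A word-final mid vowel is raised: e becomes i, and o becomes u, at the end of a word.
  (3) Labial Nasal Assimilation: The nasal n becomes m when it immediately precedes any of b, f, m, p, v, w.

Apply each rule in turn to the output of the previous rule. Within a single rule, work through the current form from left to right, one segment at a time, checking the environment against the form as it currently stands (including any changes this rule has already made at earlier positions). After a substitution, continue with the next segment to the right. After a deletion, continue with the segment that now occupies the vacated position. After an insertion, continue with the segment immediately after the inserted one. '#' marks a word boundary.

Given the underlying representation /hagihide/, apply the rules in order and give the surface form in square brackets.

[hahihizi]

(1) Stop Lenition: [hagihide] → [hahihize]
(2) Final Vowel Raising: [hahihize] → [hahihizi]
(3) Labial Nasal Assimilation: no change — [hahihizi]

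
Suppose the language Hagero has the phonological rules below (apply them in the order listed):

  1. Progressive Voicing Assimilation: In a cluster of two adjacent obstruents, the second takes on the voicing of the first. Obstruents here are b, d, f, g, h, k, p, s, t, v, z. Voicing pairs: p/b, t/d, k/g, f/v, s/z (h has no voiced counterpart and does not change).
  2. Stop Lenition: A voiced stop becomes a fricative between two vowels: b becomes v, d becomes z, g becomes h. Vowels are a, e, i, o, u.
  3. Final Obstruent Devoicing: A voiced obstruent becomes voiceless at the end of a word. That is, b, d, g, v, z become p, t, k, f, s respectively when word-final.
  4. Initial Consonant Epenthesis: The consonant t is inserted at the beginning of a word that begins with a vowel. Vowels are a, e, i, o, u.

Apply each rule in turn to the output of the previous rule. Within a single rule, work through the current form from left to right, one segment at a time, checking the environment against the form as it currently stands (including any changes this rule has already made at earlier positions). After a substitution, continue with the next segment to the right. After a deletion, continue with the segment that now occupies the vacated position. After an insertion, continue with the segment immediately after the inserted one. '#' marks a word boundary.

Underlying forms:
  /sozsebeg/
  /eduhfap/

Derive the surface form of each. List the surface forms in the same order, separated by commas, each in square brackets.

[sozzevek], [tezuhfap]

/sozsebeg/:
  1 Progressive Voicing Assimilation: [sozsebeg] → [sozzebeg]
  2 Stop Lenition: [sozzebeg] → [sozzeveg]
  3 Final Obstruent Devoicing: [sozzeveg] → [sozzevek]
  4 Initial Consonant Epenthesis: no change — [sozzevek]
/eduhfap/:
  1 Progressive Voicing Assimilation: no change — [eduhfap]
  2 Stop Lenition: [eduhfap] → [ezuhfap]
  3 Final Obstruent Devoicing: no change — [ezuhfap]
  4 Initial Consonant Epenthesis: [ezuhfap] → [tezuhfap]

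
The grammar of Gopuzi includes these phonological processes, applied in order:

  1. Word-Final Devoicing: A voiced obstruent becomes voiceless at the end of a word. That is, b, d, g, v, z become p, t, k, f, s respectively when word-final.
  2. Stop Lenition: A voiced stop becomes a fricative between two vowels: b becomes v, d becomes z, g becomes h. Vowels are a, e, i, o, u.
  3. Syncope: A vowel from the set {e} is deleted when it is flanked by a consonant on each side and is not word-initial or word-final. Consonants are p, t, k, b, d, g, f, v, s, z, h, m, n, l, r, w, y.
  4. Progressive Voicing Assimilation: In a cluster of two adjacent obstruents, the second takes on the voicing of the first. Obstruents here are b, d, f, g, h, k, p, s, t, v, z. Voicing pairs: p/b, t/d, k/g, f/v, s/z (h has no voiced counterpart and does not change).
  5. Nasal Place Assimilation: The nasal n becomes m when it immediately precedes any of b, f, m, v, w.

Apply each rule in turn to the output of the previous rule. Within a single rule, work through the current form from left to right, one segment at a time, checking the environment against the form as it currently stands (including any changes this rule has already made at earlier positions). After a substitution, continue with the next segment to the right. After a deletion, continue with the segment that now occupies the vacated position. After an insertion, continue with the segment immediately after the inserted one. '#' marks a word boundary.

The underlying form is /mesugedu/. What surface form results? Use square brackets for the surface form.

[msuhsu]

1 Word-Final Devoicing: no change — [mesugedu]
2 Stop Lenition: [mesugedu] → [mesuhezu]
3 Syncope: [mesuhezu] → [msuhzu]
4 Progressive Voicing Assimilation: [msuhzu] → [msuhsu]
5 Nasal Place Assimilation: no change — [msuhsu]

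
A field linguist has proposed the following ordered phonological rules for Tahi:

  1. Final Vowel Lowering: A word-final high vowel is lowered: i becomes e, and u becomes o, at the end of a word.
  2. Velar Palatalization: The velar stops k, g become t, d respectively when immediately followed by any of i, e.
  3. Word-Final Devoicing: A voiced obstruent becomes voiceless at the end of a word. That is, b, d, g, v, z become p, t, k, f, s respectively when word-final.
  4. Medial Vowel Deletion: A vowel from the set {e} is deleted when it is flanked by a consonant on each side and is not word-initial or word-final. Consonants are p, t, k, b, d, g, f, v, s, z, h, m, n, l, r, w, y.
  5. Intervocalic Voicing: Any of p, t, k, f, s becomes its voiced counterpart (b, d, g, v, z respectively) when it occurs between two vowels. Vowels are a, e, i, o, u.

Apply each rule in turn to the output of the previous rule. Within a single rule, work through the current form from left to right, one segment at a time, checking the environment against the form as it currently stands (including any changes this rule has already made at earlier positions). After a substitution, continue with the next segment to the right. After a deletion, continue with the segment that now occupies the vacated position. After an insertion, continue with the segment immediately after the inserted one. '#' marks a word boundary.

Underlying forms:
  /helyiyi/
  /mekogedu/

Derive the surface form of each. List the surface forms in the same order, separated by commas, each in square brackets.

/helyiyi/:
  1 Final Vowel Lowering: [helyiyi] → [helyiye]
  2 Velar Palatalization: no change — [helyiye]
  3 Word-Final Devoicing: no change — [helyiye]
  4 Medial Vowel Deletion: [helyiye] → [hlyiye]
  5 Intervocalic Voicing: no change — [hlyiye]
/mekogedu/:
  1 Final Vowel Lowering: [mekogedu] → [mekogedo]
  2 Velar Palatalization: [mekogedo] → [mekodedo]
  3 Word-Final Devoicing: no change — [mekodedo]
  4 Medial Vowel Deletion: [mekodedo] → [mkoddo]
  5 Intervocalic Voicing: no change — [mkoddo]

[hlyiye], [mkoddo]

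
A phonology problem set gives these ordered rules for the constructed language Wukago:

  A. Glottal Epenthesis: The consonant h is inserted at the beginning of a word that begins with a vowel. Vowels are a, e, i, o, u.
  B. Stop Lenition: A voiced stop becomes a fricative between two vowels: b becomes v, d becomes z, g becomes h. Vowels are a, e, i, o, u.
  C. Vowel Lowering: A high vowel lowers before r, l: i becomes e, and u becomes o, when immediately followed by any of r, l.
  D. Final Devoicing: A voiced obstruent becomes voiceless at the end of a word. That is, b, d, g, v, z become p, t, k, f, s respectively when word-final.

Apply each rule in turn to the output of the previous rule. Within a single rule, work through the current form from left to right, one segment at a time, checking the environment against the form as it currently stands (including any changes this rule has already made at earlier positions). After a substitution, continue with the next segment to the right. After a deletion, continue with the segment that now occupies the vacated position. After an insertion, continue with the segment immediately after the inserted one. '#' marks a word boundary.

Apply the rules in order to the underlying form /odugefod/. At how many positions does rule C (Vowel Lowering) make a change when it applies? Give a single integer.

A Glottal Epenthesis: [odugefod] → [hodugefod]
B Stop Lenition: [hodugefod] → [hozuhefod]
C Vowel Lowering: no change — [hozuhefod]
D Final Devoicing: [hozuhefod] → [hozuhefot]
Rule C changed 0 position(s).

0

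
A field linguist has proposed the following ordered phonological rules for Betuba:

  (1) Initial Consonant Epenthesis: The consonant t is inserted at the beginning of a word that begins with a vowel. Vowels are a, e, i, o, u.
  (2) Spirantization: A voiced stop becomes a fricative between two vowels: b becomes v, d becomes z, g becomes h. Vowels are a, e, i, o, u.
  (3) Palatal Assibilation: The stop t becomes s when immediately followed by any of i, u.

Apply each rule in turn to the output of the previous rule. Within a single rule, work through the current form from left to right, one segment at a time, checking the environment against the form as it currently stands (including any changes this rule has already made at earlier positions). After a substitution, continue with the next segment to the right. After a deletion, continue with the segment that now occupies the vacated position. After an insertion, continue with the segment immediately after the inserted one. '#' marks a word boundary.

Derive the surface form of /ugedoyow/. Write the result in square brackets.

[suhezoyow]

(1) Initial Consonant Epenthesis: [ugedoyow] → [tugedoyow]
(2) Spirantization: [tugedoyow] → [tuhezoyow]
(3) Palatal Assibilation: [tuhezoyow] → [suhezoyow]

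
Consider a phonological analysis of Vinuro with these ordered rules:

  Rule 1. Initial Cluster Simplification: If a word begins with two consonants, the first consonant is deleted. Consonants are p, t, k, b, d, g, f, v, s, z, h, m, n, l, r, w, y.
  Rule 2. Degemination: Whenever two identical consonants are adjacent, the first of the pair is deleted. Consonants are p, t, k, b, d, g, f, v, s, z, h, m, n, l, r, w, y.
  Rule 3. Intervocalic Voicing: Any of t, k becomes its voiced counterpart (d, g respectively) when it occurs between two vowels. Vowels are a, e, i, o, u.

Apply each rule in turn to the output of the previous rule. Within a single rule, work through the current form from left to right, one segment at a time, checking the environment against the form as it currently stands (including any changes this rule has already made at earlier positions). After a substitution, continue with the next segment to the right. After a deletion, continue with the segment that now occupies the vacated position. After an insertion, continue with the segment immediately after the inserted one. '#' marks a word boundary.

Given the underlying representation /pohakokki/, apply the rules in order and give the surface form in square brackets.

[pohagogi]

Rule 1 Initial Cluster Simplification: no change — [pohakokki]
Rule 2 Degemination: [pohakokki] → [pohakoki]
Rule 3 Intervocalic Voicing: [pohakoki] → [pohagogi]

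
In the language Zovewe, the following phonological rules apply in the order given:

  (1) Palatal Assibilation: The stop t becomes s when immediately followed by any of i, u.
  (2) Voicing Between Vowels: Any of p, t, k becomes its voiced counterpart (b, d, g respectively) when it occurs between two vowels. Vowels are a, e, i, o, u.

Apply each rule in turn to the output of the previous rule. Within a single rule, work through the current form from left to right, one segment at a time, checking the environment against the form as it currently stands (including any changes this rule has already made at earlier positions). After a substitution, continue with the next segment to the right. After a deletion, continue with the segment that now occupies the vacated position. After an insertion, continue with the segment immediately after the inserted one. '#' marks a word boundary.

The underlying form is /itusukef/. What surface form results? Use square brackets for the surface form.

(1) Palatal Assibilation: [itusukef] → [isusukef]
(2) Voicing Between Vowels: [isusukef] → [isusugef]

[isusugef]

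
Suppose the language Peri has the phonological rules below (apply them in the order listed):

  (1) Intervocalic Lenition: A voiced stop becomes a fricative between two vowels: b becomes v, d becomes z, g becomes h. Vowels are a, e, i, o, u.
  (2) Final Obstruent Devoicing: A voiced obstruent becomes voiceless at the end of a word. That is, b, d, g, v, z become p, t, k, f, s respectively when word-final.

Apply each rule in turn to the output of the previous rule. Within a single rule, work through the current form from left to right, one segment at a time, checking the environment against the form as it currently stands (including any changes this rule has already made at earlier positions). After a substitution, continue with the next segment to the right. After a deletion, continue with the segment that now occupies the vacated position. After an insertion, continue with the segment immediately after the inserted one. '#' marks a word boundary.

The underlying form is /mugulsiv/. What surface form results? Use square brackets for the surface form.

[muhulsif]

(1) Intervocalic Lenition: [mugulsiv] → [muhulsiv]
(2) Final Obstruent Devoicing: [muhulsiv] → [muhulsif]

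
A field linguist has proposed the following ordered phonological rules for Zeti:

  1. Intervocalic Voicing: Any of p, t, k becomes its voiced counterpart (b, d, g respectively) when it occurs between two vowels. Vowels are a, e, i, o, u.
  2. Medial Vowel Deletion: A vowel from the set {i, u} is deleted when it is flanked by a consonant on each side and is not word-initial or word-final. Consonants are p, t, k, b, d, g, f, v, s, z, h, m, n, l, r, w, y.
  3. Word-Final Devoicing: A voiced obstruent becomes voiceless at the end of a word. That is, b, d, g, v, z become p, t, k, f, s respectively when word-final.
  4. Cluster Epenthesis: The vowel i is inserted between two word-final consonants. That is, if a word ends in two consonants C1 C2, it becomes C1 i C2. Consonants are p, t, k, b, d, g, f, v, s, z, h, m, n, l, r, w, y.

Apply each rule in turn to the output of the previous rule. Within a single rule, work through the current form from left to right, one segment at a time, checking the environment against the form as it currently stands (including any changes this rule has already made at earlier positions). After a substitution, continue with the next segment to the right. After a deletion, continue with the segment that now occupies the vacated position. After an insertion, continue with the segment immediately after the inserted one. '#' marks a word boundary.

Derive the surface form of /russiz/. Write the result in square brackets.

[rssis]

1 Intervocalic Voicing: no change — [russiz]
2 Medial Vowel Deletion: [russiz] → [rssz]
3 Word-Final Devoicing: [rssz] → [rsss]
4 Cluster Epenthesis: [rsss] → [rssis]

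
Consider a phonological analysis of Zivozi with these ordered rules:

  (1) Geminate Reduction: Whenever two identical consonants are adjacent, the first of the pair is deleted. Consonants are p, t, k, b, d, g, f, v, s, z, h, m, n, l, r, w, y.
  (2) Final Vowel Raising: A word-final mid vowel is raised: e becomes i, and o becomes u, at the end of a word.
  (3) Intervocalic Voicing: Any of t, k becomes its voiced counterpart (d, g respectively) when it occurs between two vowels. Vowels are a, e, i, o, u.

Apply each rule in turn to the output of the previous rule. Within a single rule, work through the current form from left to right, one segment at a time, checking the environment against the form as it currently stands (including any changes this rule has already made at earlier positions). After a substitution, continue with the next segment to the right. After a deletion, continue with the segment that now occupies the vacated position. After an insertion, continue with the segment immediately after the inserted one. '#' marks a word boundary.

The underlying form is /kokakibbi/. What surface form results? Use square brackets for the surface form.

[kogagibi]

(1) Geminate Reduction: [kokakibbi] → [kokakibi]
(2) Final Vowel Raising: no change — [kokakibi]
(3) Intervocalic Voicing: [kokakibi] → [kogagibi]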